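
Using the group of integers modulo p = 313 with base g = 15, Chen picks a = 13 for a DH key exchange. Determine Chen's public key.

Public value = 15^13 (mod 313).
15^1 ≡ 15 (mod 313)
15^2 = (15^1)^2 ≡ 15^2 = 225 ≡ 225 (mod 313)
15^4 = (15^2)^2 ≡ 225^2 = 50625 ≡ 232 (mod 313)
15^8 = (15^4)^2 ≡ 232^2 = 53824 ≡ 301 (mod 313)
15^13 = 15^8 · 15^4 · 15^1 ≡ 301 · 232 · 15 ≡ 182 (mod 313).

182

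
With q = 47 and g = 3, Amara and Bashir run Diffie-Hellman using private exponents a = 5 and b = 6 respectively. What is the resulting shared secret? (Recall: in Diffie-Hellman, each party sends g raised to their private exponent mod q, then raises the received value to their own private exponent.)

25

Amara sends A = g^a mod q = 3^5 mod 47.
3^1 ≡ 3 (mod 47)
3^2 = (3^1)^2 ≡ 3^2 = 9 ≡ 9 (mod 47)
3^4 = (3^2)^2 ≡ 9^2 = 81 ≡ 34 (mod 47)
3^5 = 3^4 · 3^1 ≡ 34 · 3 ≡ 8 (mod 47).
So A = 8. Bashir then computes K = A^b mod q = 8^6 mod 47.
8^1 ≡ 8 (mod 47)
8^2 = (8^1)^2 ≡ 8^2 = 64 ≡ 17 (mod 47)
8^4 = (8^2)^2 ≡ 17^2 = 289 ≡ 7 (mod 47)
8^6 = 8^4 · 8^2 ≡ 7 · 17 ≡ 25 (mod 47).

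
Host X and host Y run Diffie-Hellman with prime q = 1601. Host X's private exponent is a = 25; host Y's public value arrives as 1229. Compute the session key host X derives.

Shared key K = 1229^25 mod 1601.
1229^1 ≡ 1229 (mod 1601)
1229^2 = (1229^1)^2 ≡ 1229^2 = 1510441 ≡ 698 (mod 1601)
1229^4 = (1229^2)^2 ≡ 698^2 = 487204 ≡ 500 (mod 1601)
1229^8 = (1229^4)^2 ≡ 500^2 = 250000 ≡ 244 (mod 1601)
1229^16 = (1229^8)^2 ≡ 244^2 = 59536 ≡ 299 (mod 1601)
1229^25 = 1229^16 · 1229^8 · 1229^1 ≡ 299 · 244 · 1229 ≡ 520 (mod 1601).

520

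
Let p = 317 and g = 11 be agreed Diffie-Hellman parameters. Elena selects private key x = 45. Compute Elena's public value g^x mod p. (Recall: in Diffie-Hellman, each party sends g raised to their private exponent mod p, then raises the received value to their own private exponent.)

16

Public value = 11^45 mod 317.
11^1 ≡ 11 (mod 317)
11^2 = (11^1)^2 ≡ 11^2 = 121 ≡ 121 (mod 317)
11^4 = (11^2)^2 ≡ 121^2 = 14641 ≡ 59 (mod 317)
11^8 = (11^4)^2 ≡ 59^2 = 3481 ≡ 311 (mod 317)
11^16 = (11^8)^2 ≡ 311^2 = 96721 ≡ 36 (mod 317)
11^32 = (11^16)^2 ≡ 36^2 = 1296 ≡ 28 (mod 317)
11^45 = 11^32 · 11^8 · 11^4 · 11^1 ≡ 28 · 311 · 59 · 11 ≡ 16 (mod 317).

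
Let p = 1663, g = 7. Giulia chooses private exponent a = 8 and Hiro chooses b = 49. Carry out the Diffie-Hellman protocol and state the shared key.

Giulia sends A = g^a mod p = 7^8 mod 1663.
7^1 ≡ 7 (mod 1663)
7^2 = (7^1)^2 ≡ 7^2 = 49 ≡ 49 (mod 1663)
7^4 = (7^2)^2 ≡ 49^2 = 2401 ≡ 738 (mod 1663)
7^8 = (7^4)^2 ≡ 738^2 = 544644 ≡ 843 (mod 1663)
So A = 843. Hiro then computes K = A^b mod p = 843^49 mod 1663.
843^1 ≡ 843 (mod 1663)
843^2 = (843^1)^2 ≡ 843^2 = 710649 ≡ 548 (mod 1663)
843^4 = (843^2)^2 ≡ 548^2 = 300304 ≡ 964 (mod 1663)
843^8 = (843^4)^2 ≡ 964^2 = 929296 ≡ 1342 (mod 1663)
843^16 = (843^8)^2 ≡ 1342^2 = 1800964 ≡ 1598 (mod 1663)
843^32 = (843^16)^2 ≡ 1598^2 = 2553604 ≡ 899 (mod 1663)
843^49 = 843^32 · 843^16 · 843^1 ≡ 899 · 1598 · 843 ≡ 681 (mod 1663).

681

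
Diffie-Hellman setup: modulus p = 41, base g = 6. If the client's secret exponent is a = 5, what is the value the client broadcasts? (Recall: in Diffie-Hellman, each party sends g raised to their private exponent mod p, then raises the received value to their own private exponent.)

27

Public value = 6^5 (mod 41).
6^1 ≡ 6 (mod 41)
6^2 = (6^1)^2 ≡ 6^2 = 36 ≡ 36 (mod 41)
6^4 = (6^2)^2 ≡ 36^2 = 1296 ≡ 25 (mod 41)
6^5 = 6^4 · 6^1 ≡ 25 · 6 ≡ 27 (mod 41).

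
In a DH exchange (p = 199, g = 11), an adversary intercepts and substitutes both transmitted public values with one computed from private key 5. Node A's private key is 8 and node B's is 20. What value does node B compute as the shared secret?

Node B receives an adversary's public value M = 11^5 mod 199 instead of the honest one.
11^1 ≡ 11 (mod 199)
11^2 = (11^1)^2 ≡ 11^2 = 121 ≡ 121 (mod 199)
11^4 = (11^2)^2 ≡ 121^2 = 14641 ≡ 114 (mod 199)
11^5 = 11^4 · 11^1 ≡ 114 · 11 ≡ 60 (mod 199).
So M = 60. Node B computes K = M^20 mod 199.
60^1 ≡ 60 (mod 199)
60^2 = (60^1)^2 ≡ 60^2 = 3600 ≡ 18 (mod 199)
60^4 = (60^2)^2 ≡ 18^2 = 324 ≡ 125 (mod 199)
60^8 = (60^4)^2 ≡ 125^2 = 15625 ≡ 103 (mod 199)
60^16 = (60^8)^2 ≡ 103^2 = 10609 ≡ 62 (mod 199)
60^20 = 60^16 · 60^4 ≡ 62 · 125 ≡ 188 (mod 199).

188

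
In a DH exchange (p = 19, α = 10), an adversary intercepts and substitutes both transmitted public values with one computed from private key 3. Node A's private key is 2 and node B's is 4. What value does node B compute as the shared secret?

7

Node B receives an adversary's public value M = 10^3 mod 19 instead of the honest one.
10^1 ≡ 10 (mod 19)
10^2 = (10^1)^2 ≡ 10^2 = 100 ≡ 5 (mod 19)
10^3 = 10^2 · 10^1 ≡ 5 · 10 ≡ 12 (mod 19).
So M = 12. Node B computes K = M^4 mod 19.
12^1 ≡ 12 (mod 19)
12^2 = (12^1)^2 ≡ 12^2 = 144 ≡ 11 (mod 19)
12^4 = (12^2)^2 ≡ 11^2 = 121 ≡ 7 (mod 19)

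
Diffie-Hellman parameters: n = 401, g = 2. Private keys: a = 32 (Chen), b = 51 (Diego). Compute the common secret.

255

Chen sends A = g^a mod n = 2^32 mod 401.
2^1 ≡ 2 (mod 401)
2^2 = (2^1)^2 ≡ 2^2 = 4 ≡ 4 (mod 401)
2^4 = (2^2)^2 ≡ 4^2 = 16 ≡ 16 (mod 401)
2^8 = (2^4)^2 ≡ 16^2 = 256 ≡ 256 (mod 401)
2^16 = (2^8)^2 ≡ 256^2 = 65536 ≡ 173 (mod 401)
2^32 = (2^16)^2 ≡ 173^2 = 29929 ≡ 255 (mod 401)
So A = 255. Diego then computes K = A^b mod n = 255^51 mod 401.
255^1 ≡ 255 (mod 401)
255^2 = (255^1)^2 ≡ 255^2 = 65025 ≡ 63 (mod 401)
255^4 = (255^2)^2 ≡ 63^2 = 3969 ≡ 360 (mod 401)
255^8 = (255^4)^2 ≡ 360^2 = 129600 ≡ 77 (mod 401)
255^16 = (255^8)^2 ≡ 77^2 = 5929 ≡ 315 (mod 401)
255^32 = (255^16)^2 ≡ 315^2 = 99225 ≡ 178 (mod 401)
255^51 = 255^32 · 255^16 · 255^2 · 255^1 ≡ 178 · 315 · 63 · 255 ≡ 255 (mod 401).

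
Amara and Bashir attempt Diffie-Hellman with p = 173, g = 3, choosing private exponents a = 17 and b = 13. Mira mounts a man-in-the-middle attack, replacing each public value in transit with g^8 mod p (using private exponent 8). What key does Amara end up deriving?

57

Amara receives Mira's public value M = 3^8 mod 173 instead of the honest one.
3^1 ≡ 3 (mod 173)
3^2 = (3^1)^2 ≡ 3^2 = 9 ≡ 9 (mod 173)
3^4 = (3^2)^2 ≡ 9^2 = 81 ≡ 81 (mod 173)
3^8 = (3^4)^2 ≡ 81^2 = 6561 ≡ 160 (mod 173)
So M = 160. Amara computes K = M^17 mod 173.
160^1 ≡ 160 (mod 173)
160^2 = (160^1)^2 ≡ 160^2 = 25600 ≡ 169 (mod 173)
160^4 = (160^2)^2 ≡ 169^2 = 28561 ≡ 16 (mod 173)
160^8 = (160^4)^2 ≡ 16^2 = 256 ≡ 83 (mod 173)
160^16 = (160^8)^2 ≡ 83^2 = 6889 ≡ 142 (mod 173)
160^17 = 160^16 · 160^1 ≡ 142 · 160 ≡ 57 (mod 173).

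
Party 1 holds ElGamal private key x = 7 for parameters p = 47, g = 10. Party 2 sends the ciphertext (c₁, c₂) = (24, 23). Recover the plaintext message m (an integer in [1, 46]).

30

Shared mask s = c₁^x mod p = 24^7 mod 47.
24^1 ≡ 24 (mod 47)
24^2 = (24^1)^2 ≡ 24^2 = 576 ≡ 12 (mod 47)
24^4 = (24^2)^2 ≡ 12^2 = 144 ≡ 3 (mod 47)
24^7 = 24^4 · 24^2 · 24^1 ≡ 3 · 12 · 24 ≡ 18 (mod 47).
So s = 18; s⁻¹ ≡ 34 (mod 47).
m = c₂ · s⁻¹ mod 47 = 23 · 34 mod 47 = 30.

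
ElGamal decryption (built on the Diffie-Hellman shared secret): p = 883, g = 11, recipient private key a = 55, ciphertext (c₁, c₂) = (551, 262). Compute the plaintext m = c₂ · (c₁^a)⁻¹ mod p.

Shared mask s = c₁^a mod p = 551^55 mod 883.
551^1 ≡ 551 (mod 883)
551^2 = (551^1)^2 ≡ 551^2 = 303601 ≡ 732 (mod 883)
551^4 = (551^2)^2 ≡ 732^2 = 535824 ≡ 726 (mod 883)
551^8 = (551^4)^2 ≡ 726^2 = 527076 ≡ 808 (mod 883)
551^16 = (551^8)^2 ≡ 808^2 = 652864 ≡ 327 (mod 883)
551^32 = (551^16)^2 ≡ 327^2 = 106929 ≡ 86 (mod 883)
551^55 = 551^32 · 551^16 · 551^4 · 551^2 · 551^1 ≡ 86 · 327 · 726 · 732 · 551 ≡ 624 (mod 883).
So s = 624; s⁻¹ ≡ 75 (mod 883).
m = c₂ · s⁻¹ mod 883 = 262 · 75 mod 883 = 224.

224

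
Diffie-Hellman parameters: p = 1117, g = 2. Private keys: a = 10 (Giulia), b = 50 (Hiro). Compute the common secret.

Hiro sends B = g^b mod p = 2^50 mod 1117.
2^1 ≡ 2 (mod 1117)
2^2 = (2^1)^2 ≡ 2^2 = 4 ≡ 4 (mod 1117)
2^4 = (2^2)^2 ≡ 4^2 = 16 ≡ 16 (mod 1117)
2^8 = (2^4)^2 ≡ 16^2 = 256 ≡ 256 (mod 1117)
2^16 = (2^8)^2 ≡ 256^2 = 65536 ≡ 750 (mod 1117)
2^32 = (2^16)^2 ≡ 750^2 = 562500 ≡ 649 (mod 1117)
2^50 = 2^32 · 2^16 · 2^2 ≡ 649 · 750 · 4 ≡ 69 (mod 1117).
So B = 69. Giulia then computes K = B^a mod p = 69^10 mod 1117.
69^1 ≡ 69 (mod 1117)
69^2 = (69^1)^2 ≡ 69^2 = 4761 ≡ 293 (mod 1117)
69^4 = (69^2)^2 ≡ 293^2 = 85849 ≡ 957 (mod 1117)
69^8 = (69^4)^2 ≡ 957^2 = 915849 ≡ 1026 (mod 1117)
69^10 = 69^8 · 69^2 ≡ 1026 · 293 ≡ 145 (mod 1117).

145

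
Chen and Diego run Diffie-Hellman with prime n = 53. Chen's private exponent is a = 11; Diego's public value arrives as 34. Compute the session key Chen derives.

3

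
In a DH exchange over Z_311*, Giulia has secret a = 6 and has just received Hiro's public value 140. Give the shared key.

Shared key K = 140^6 mod 311.
140^1 ≡ 140 (mod 311)
140^2 = (140^1)^2 ≡ 140^2 = 19600 ≡ 7 (mod 311)
140^4 = (140^2)^2 ≡ 7^2 = 49 ≡ 49 (mod 311)
140^6 = 140^4 · 140^2 ≡ 49 · 7 ≡ 32 (mod 311).

32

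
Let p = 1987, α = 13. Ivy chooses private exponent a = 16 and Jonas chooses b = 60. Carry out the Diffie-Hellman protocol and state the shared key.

Jonas sends B = α^b mod p = 13^60 mod 1987.
13^1 ≡ 13 (mod 1987)
13^2 = (13^1)^2 ≡ 13^2 = 169 ≡ 169 (mod 1987)
13^4 = (13^2)^2 ≡ 169^2 = 28561 ≡ 743 (mod 1987)
13^8 = (13^4)^2 ≡ 743^2 = 552049 ≡ 1650 (mod 1987)
13^16 = (13^8)^2 ≡ 1650^2 = 2722500 ≡ 310 (mod 1987)
13^32 = (13^16)^2 ≡ 310^2 = 96100 ≡ 724 (mod 1987)
13^60 = 13^32 · 13^16 · 13^8 · 13^4 ≡ 724 · 310 · 1650 · 743 ≡ 652 (mod 1987).
So B = 652. Ivy then computes K = B^a mod p = 652^16 mod 1987.
652^1 ≡ 652 (mod 1987)
652^2 = (652^1)^2 ≡ 652^2 = 425104 ≡ 1873 (mod 1987)
652^4 = (652^2)^2 ≡ 1873^2 = 3508129 ≡ 1074 (mod 1987)
652^8 = (652^4)^2 ≡ 1074^2 = 1153476 ≡ 1016 (mod 1987)
652^16 = (652^8)^2 ≡ 1016^2 = 1032256 ≡ 1003 (mod 1987)

1003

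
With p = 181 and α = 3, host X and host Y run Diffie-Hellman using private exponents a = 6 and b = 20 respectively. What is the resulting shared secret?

48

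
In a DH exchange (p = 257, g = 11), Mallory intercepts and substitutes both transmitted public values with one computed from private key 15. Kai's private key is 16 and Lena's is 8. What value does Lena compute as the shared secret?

253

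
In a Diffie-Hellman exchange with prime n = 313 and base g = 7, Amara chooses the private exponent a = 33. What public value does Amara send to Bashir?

61

Public value = 7^{33} \pmod{313}.
7^1 ≡ 7 (mod 313)
7^2 = (7^1)^2 ≡ 7^2 = 49 ≡ 49 (mod 313)
7^4 = (7^2)^2 ≡ 49^2 = 2401 ≡ 210 (mod 313)
7^8 = (7^4)^2 ≡ 210^2 = 44100 ≡ 280 (mod 313)
7^16 = (7^8)^2 ≡ 280^2 = 78400 ≡ 150 (mod 313)
7^32 = (7^16)^2 ≡ 150^2 = 22500 ≡ 277 (mod 313)
7^33 = 7^32 · 7^1 ≡ 277 · 7 ≡ 61 (mod 313).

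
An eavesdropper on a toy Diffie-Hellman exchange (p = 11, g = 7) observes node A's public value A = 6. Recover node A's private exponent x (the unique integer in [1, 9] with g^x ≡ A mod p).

7

Try successive powers of 7 modulo 11:
7^1 ≡ 7
7^2 ≡ 5
7^3 ≡ 2
7^4 ≡ 3
7^5 ≡ 10
7^6 ≡ 4
7^7 ≡ 6
Found: x = 7.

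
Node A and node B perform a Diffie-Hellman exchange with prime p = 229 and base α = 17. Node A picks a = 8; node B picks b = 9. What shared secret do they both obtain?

Node A sends A = α^a mod p = 17^8 mod 229.
17^1 ≡ 17 (mod 229)
17^2 = (17^1)^2 ≡ 17^2 = 289 ≡ 60 (mod 229)
17^4 = (17^2)^2 ≡ 60^2 = 3600 ≡ 165 (mod 229)
17^8 = (17^4)^2 ≡ 165^2 = 27225 ≡ 203 (mod 229)
So A = 203. Node B then computes K = A^b mod p = 203^9 mod 229.
203^1 ≡ 203 (mod 229)
203^2 = (203^1)^2 ≡ 203^2 = 41209 ≡ 218 (mod 229)
203^4 = (203^2)^2 ≡ 218^2 = 47524 ≡ 121 (mod 229)
203^8 = (203^4)^2 ≡ 121^2 = 14641 ≡ 214 (mod 229)
203^9 = 203^8 · 203^1 ≡ 214 · 203 ≡ 161 (mod 229).

161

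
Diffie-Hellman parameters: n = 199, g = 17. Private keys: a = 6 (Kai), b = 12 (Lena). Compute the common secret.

63

Lena sends B = g^b mod n = 17^12 mod 199.
17^1 ≡ 17 (mod 199)
17^2 = (17^1)^2 ≡ 17^2 = 289 ≡ 90 (mod 199)
17^4 = (17^2)^2 ≡ 90^2 = 8100 ≡ 140 (mod 199)
17^8 = (17^4)^2 ≡ 140^2 = 19600 ≡ 98 (mod 199)
17^12 = 17^8 · 17^4 ≡ 98 · 140 ≡ 188 (mod 199).
So B = 188. Kai then computes K = B^a mod n = 188^6 mod 199.
188^1 ≡ 188 (mod 199)
188^2 = (188^1)^2 ≡ 188^2 = 35344 ≡ 121 (mod 199)
188^4 = (188^2)^2 ≡ 121^2 = 14641 ≡ 114 (mod 199)
188^6 = 188^4 · 188^2 ≡ 114 · 121 ≡ 63 (mod 199).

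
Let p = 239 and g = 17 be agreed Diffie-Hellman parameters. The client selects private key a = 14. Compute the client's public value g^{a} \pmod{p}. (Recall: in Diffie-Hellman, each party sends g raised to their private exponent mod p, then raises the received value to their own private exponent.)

Public value = 17^{14} \pmod{239}.
17^1 ≡ 17 (mod 239)
17^2 = (17^1)^2 ≡ 17^2 = 289 ≡ 50 (mod 239)
17^4 = (17^2)^2 ≡ 50^2 = 2500 ≡ 110 (mod 239)
17^8 = (17^4)^2 ≡ 110^2 = 12100 ≡ 150 (mod 239)
17^14 = 17^8 · 17^4 · 17^2 ≡ 150 · 110 · 50 ≡ 211 (mod 239).

211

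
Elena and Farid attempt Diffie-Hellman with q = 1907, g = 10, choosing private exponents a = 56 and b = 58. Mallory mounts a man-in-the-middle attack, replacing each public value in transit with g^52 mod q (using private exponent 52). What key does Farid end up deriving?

Farid receives Mallory's public value M = 10^52 mod 1907 instead of the honest one.
10^1 ≡ 10 (mod 1907)
10^2 = (10^1)^2 ≡ 10^2 = 100 ≡ 100 (mod 1907)
10^4 = (10^2)^2 ≡ 100^2 = 10000 ≡ 465 (mod 1907)
10^8 = (10^4)^2 ≡ 465^2 = 216225 ≡ 734 (mod 1907)
10^16 = (10^8)^2 ≡ 734^2 = 538756 ≡ 982 (mod 1907)
10^32 = (10^16)^2 ≡ 982^2 = 964324 ≡ 1289 (mod 1907)
10^52 = 10^32 · 10^16 · 10^4 ≡ 1289 · 982 · 465 ≡ 520 (mod 1907).
So M = 520. Farid computes K = M^58 mod 1907.
520^1 ≡ 520 (mod 1907)
520^2 = (520^1)^2 ≡ 520^2 = 270400 ≡ 1513 (mod 1907)
520^4 = (520^2)^2 ≡ 1513^2 = 2289169 ≡ 769 (mod 1907)
520^8 = (520^4)^2 ≡ 769^2 = 591361 ≡ 191 (mod 1907)
520^16 = (520^8)^2 ≡ 191^2 = 36481 ≡ 248 (mod 1907)
520^32 = (520^16)^2 ≡ 248^2 = 61504 ≡ 480 (mod 1907)
520^58 = 520^32 · 520^16 · 520^8 · 520^2 ≡ 480 · 248 · 191 · 1513 ≡ 1225 (mod 1907).

1225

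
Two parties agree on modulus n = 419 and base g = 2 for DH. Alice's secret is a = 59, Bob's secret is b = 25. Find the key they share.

94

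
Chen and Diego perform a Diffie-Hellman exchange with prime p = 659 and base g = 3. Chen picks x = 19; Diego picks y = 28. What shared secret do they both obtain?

612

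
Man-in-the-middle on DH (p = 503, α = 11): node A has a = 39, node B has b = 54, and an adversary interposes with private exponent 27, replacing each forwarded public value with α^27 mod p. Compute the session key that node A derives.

Node A receives an adversary's public value M = 11^27 mod 503 instead of the honest one.
11^1 ≡ 11 (mod 503)
11^2 = (11^1)^2 ≡ 11^2 = 121 ≡ 121 (mod 503)
11^4 = (11^2)^2 ≡ 121^2 = 14641 ≡ 54 (mod 503)
11^8 = (11^4)^2 ≡ 54^2 = 2916 ≡ 401 (mod 503)
11^16 = (11^8)^2 ≡ 401^2 = 160801 ≡ 344 (mod 503)
11^27 = 11^16 · 11^8 · 11^2 · 11^1 ≡ 344 · 401 · 121 · 11 ≡ 416 (mod 503).
So M = 416. Node A computes K = M^39 mod 503.
416^1 ≡ 416 (mod 503)
416^2 = (416^1)^2 ≡ 416^2 = 173056 ≡ 24 (mod 503)
416^4 = (416^2)^2 ≡ 24^2 = 576 ≡ 73 (mod 503)
416^8 = (416^4)^2 ≡ 73^2 = 5329 ≡ 299 (mod 503)
416^16 = (416^8)^2 ≡ 299^2 = 89401 ≡ 370 (mod 503)
416^32 = (416^16)^2 ≡ 370^2 = 136900 ≡ 84 (mod 503)
416^39 = 416^32 · 416^4 · 416^2 · 416^1 ≡ 84 · 73 · 24 · 416 ≡ 249 (mod 503).

249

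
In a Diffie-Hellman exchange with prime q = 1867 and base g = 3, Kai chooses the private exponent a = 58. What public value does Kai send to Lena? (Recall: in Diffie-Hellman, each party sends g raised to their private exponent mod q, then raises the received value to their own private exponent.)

1459

Public value = 3^58 mod 1867.
3^1 ≡ 3 (mod 1867)
3^2 = (3^1)^2 ≡ 3^2 = 9 ≡ 9 (mod 1867)
3^4 = (3^2)^2 ≡ 9^2 = 81 ≡ 81 (mod 1867)
3^8 = (3^4)^2 ≡ 81^2 = 6561 ≡ 960 (mod 1867)
3^16 = (3^8)^2 ≡ 960^2 = 921600 ≡ 1169 (mod 1867)
3^32 = (3^16)^2 ≡ 1169^2 = 1366561 ≡ 1784 (mod 1867)
3^58 = 3^32 · 3^16 · 3^8 · 3^2 ≡ 1784 · 1169 · 960 · 9 ≡ 1459 (mod 1867).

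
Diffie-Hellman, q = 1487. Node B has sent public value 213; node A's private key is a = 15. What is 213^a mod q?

194

Shared key K = 213^15 mod 1487.
213^1 ≡ 213 (mod 1487)
213^2 = (213^1)^2 ≡ 213^2 = 45369 ≡ 759 (mod 1487)
213^4 = (213^2)^2 ≡ 759^2 = 576081 ≡ 612 (mod 1487)
213^8 = (213^4)^2 ≡ 612^2 = 374544 ≡ 1307 (mod 1487)
213^15 = 213^8 · 213^4 · 213^2 · 213^1 ≡ 1307 · 612 · 759 · 213 ≡ 194 (mod 1487).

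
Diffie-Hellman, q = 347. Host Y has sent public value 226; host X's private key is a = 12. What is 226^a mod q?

109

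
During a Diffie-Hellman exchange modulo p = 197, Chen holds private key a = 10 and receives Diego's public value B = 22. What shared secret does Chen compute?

133

Shared key K = 22^10 mod 197.
22^1 ≡ 22 (mod 197)
22^2 = (22^1)^2 ≡ 22^2 = 484 ≡ 90 (mod 197)
22^4 = (22^2)^2 ≡ 90^2 = 8100 ≡ 23 (mod 197)
22^8 = (22^4)^2 ≡ 23^2 = 529 ≡ 135 (mod 197)
22^10 = 22^8 · 22^2 ≡ 135 · 90 ≡ 133 (mod 197).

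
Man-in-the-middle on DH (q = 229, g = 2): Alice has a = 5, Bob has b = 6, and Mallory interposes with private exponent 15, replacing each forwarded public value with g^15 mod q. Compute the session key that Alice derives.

115

Alice receives Mallory's public value M = 2^15 mod 229 instead of the honest one.
2^1 ≡ 2 (mod 229)
2^2 = (2^1)^2 ≡ 2^2 = 4 ≡ 4 (mod 229)
2^4 = (2^2)^2 ≡ 4^2 = 16 ≡ 16 (mod 229)
2^8 = (2^4)^2 ≡ 16^2 = 256 ≡ 27 (mod 229)
2^15 = 2^8 · 2^4 · 2^2 · 2^1 ≡ 27 · 16 · 4 · 2 ≡ 21 (mod 229).
So M = 21. Alice computes K = M^5 mod 229.
21^1 ≡ 21 (mod 229)
21^2 = (21^1)^2 ≡ 21^2 = 441 ≡ 212 (mod 229)
21^4 = (21^2)^2 ≡ 212^2 = 44944 ≡ 60 (mod 229)
21^5 = 21^4 · 21^1 ≡ 60 · 21 ≡ 115 (mod 229).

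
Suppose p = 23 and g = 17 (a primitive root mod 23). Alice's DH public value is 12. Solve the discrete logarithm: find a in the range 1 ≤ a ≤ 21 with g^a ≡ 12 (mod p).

Try successive powers of 17 modulo 23:
17^1 ≡ 17
17^2 ≡ 13
17^3 ≡ 14
17^4 ≡ 8
17^5 ≡ 21
17^6 ≡ 12
Found: a = 6.

6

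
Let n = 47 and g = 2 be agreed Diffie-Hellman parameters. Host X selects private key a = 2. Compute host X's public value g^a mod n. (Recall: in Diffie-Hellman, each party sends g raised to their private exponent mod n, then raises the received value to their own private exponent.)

4

Public value = 2^2 mod 47.
2^1 ≡ 2 (mod 47)
2^2 = (2^1)^2 ≡ 2^2 = 4 ≡ 4 (mod 47)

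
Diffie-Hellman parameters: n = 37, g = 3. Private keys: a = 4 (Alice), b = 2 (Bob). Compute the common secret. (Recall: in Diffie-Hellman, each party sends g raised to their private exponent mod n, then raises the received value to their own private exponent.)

Bob sends B = g^b mod n = 3^2 mod 37.
3^1 ≡ 3 (mod 37)
3^2 = (3^1)^2 ≡ 3^2 = 9 ≡ 9 (mod 37)
So B = 9. Alice then computes K = B^a mod n = 9^4 mod 37.
9^1 ≡ 9 (mod 37)
9^2 = (9^1)^2 ≡ 9^2 = 81 ≡ 7 (mod 37)
9^4 = (9^2)^2 ≡ 7^2 = 49 ≡ 12 (mod 37)

12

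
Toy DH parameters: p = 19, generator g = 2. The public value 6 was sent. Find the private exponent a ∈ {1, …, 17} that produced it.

14

Try successive powers of 2 modulo 19:
2^1 ≡ 2
2^2 ≡ 4
2^3 ≡ 8
2^4 ≡ 16
2^5 ≡ 13
2^6 ≡ 7
2^7 ≡ 14
2^8 ≡ 9
2^9 ≡ 18
2^10 ≡ 17
2^11 ≡ 15
2^12 ≡ 11
2^13 ≡ 3
2^14 ≡ 6
Found: a = 14.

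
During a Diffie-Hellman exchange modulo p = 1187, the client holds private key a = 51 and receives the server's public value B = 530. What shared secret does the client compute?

Shared key K = 530^51 mod 1187.
530^1 ≡ 530 (mod 1187)
530^2 = (530^1)^2 ≡ 530^2 = 280900 ≡ 768 (mod 1187)
530^4 = (530^2)^2 ≡ 768^2 = 589824 ≡ 1072 (mod 1187)
530^8 = (530^4)^2 ≡ 1072^2 = 1149184 ≡ 168 (mod 1187)
530^16 = (530^8)^2 ≡ 168^2 = 28224 ≡ 923 (mod 1187)
530^32 = (530^16)^2 ≡ 923^2 = 851929 ≡ 850 (mod 1187)
530^51 = 530^32 · 530^16 · 530^2 · 530^1 ≡ 850 · 923 · 768 · 530 ≡ 1009 (mod 1187).

1009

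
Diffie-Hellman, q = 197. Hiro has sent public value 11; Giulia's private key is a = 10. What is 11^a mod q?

160

Shared key K = 11^10 mod 197.
11^1 ≡ 11 (mod 197)
11^2 = (11^1)^2 ≡ 11^2 = 121 ≡ 121 (mod 197)
11^4 = (11^2)^2 ≡ 121^2 = 14641 ≡ 63 (mod 197)
11^8 = (11^4)^2 ≡ 63^2 = 3969 ≡ 29 (mod 197)
11^10 = 11^8 · 11^2 ≡ 29 · 121 ≡ 160 (mod 197).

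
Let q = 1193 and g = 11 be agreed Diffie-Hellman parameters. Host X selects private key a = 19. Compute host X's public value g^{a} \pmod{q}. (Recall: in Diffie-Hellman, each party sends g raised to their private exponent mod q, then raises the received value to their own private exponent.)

Public value = 11^{19} \pmod{1193}.
11^1 ≡ 11 (mod 1193)
11^2 = (11^1)^2 ≡ 11^2 = 121 ≡ 121 (mod 1193)
11^4 = (11^2)^2 ≡ 121^2 = 14641 ≡ 325 (mod 1193)
11^8 = (11^4)^2 ≡ 325^2 = 105625 ≡ 641 (mod 1193)
11^16 = (11^8)^2 ≡ 641^2 = 410881 ≡ 489 (mod 1193)
11^19 = 11^16 · 11^2 · 11^1 ≡ 489 · 121 · 11 ≡ 674 (mod 1193).

674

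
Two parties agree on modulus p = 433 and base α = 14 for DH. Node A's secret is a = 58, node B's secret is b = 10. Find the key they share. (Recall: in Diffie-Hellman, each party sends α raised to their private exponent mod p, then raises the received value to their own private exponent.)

264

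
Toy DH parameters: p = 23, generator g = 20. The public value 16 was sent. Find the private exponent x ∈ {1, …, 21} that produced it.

6

Try successive powers of 20 modulo 23:
20^1 ≡ 20
20^2 ≡ 9
20^3 ≡ 19
20^4 ≡ 12
20^5 ≡ 10
20^6 ≡ 16
Found: x = 6.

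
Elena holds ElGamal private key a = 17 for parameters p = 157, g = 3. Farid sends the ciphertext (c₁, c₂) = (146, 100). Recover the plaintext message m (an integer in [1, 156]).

Shared mask s = c₁^a mod p = 146^17 mod 157.
146^1 ≡ 146 (mod 157)
146^2 = (146^1)^2 ≡ 146^2 = 21316 ≡ 121 (mod 157)
146^4 = (146^2)^2 ≡ 121^2 = 14641 ≡ 40 (mod 157)
146^8 = (146^4)^2 ≡ 40^2 = 1600 ≡ 30 (mod 157)
146^16 = (146^8)^2 ≡ 30^2 = 900 ≡ 115 (mod 157)
146^17 = 146^16 · 146^1 ≡ 115 · 146 ≡ 148 (mod 157).
So s = 148; s⁻¹ ≡ 122 (mod 157).
m = c₂ · s⁻¹ mod 157 = 100 · 122 mod 157 = 111.

111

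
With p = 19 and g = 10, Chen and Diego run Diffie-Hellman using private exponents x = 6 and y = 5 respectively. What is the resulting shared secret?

7

Diego sends B = g^y mod p = 10^5 mod 19.
10^1 ≡ 10 (mod 19)
10^2 = (10^1)^2 ≡ 10^2 = 100 ≡ 5 (mod 19)
10^4 = (10^2)^2 ≡ 5^2 = 25 ≡ 6 (mod 19)
10^5 = 10^4 · 10^1 ≡ 6 · 10 ≡ 3 (mod 19).
So B = 3. Chen then computes K = B^x mod p = 3^6 mod 19.
3^1 ≡ 3 (mod 19)
3^2 = (3^1)^2 ≡ 3^2 = 9 ≡ 9 (mod 19)
3^4 = (3^2)^2 ≡ 9^2 = 81 ≡ 5 (mod 19)
3^6 = 3^4 · 3^2 ≡ 5 · 9 ≡ 7 (mod 19).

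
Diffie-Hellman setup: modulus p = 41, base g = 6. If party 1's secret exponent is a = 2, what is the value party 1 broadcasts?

36

Public value = 6^{2} \pmod{41}.
6^1 ≡ 6 (mod 41)
6^2 = (6^1)^2 ≡ 6^2 = 36 ≡ 36 (mod 41)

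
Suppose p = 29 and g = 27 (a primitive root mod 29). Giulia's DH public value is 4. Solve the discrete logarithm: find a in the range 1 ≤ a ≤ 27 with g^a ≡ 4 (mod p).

2

Try successive powers of 27 modulo 29:
27^1 ≡ 27
27^2 ≡ 4
Found: a = 2.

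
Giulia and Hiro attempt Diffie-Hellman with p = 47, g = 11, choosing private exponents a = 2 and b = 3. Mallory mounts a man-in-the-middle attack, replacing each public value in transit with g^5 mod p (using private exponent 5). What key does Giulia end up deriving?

42

Giulia receives Mallory's public value M = 11^5 mod 47 instead of the honest one.
11^1 ≡ 11 (mod 47)
11^2 = (11^1)^2 ≡ 11^2 = 121 ≡ 27 (mod 47)
11^4 = (11^2)^2 ≡ 27^2 = 729 ≡ 24 (mod 47)
11^5 = 11^4 · 11^1 ≡ 24 · 11 ≡ 29 (mod 47).
So M = 29. Giulia computes K = M^2 mod 47.
29^1 ≡ 29 (mod 47)
29^2 = (29^1)^2 ≡ 29^2 = 841 ≡ 42 (mod 47)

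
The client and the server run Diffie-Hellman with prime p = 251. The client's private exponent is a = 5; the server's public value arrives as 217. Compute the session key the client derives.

Shared key K = 217^5 mod 251.
217^1 ≡ 217 (mod 251)
217^2 = (217^1)^2 ≡ 217^2 = 47089 ≡ 152 (mod 251)
217^4 = (217^2)^2 ≡ 152^2 = 23104 ≡ 12 (mod 251)
217^5 = 217^4 · 217^1 ≡ 12 · 217 ≡ 94 (mod 251).

94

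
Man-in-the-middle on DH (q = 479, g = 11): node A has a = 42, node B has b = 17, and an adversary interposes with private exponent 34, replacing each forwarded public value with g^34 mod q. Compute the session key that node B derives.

366

Node B receives an adversary's public value M = 11^34 mod 479 instead of the honest one.
11^1 ≡ 11 (mod 479)
11^2 = (11^1)^2 ≡ 11^2 = 121 ≡ 121 (mod 479)
11^4 = (11^2)^2 ≡ 121^2 = 14641 ≡ 271 (mod 479)
11^8 = (11^4)^2 ≡ 271^2 = 73441 ≡ 154 (mod 479)
11^16 = (11^8)^2 ≡ 154^2 = 23716 ≡ 245 (mod 479)
11^32 = (11^16)^2 ≡ 245^2 = 60025 ≡ 150 (mod 479)
11^34 = 11^32 · 11^2 ≡ 150 · 121 ≡ 427 (mod 479).
So M = 427. Node B computes K = M^17 mod 479.
427^1 ≡ 427 (mod 479)
427^2 = (427^1)^2 ≡ 427^2 = 182329 ≡ 309 (mod 479)
427^4 = (427^2)^2 ≡ 309^2 = 95481 ≡ 160 (mod 479)
427^8 = (427^4)^2 ≡ 160^2 = 25600 ≡ 213 (mod 479)
427^16 = (427^8)^2 ≡ 213^2 = 45369 ≡ 343 (mod 479)
427^17 = 427^16 · 427^1 ≡ 343 · 427 ≡ 366 (mod 479).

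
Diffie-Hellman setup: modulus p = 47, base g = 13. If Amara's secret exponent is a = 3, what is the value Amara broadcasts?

Public value = 13^3 mod 47.
13^1 ≡ 13 (mod 47)
13^2 = (13^1)^2 ≡ 13^2 = 169 ≡ 28 (mod 47)
13^3 = 13^2 · 13^1 ≡ 28 · 13 ≡ 35 (mod 47).

35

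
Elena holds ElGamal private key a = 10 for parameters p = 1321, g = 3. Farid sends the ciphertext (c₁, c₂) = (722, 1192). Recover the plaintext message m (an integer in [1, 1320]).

Shared mask s = c₁^a mod p = 722^10 mod 1321.
722^1 ≡ 722 (mod 1321)
722^2 = (722^1)^2 ≡ 722^2 = 521284 ≡ 810 (mod 1321)
722^4 = (722^2)^2 ≡ 810^2 = 656100 ≡ 884 (mod 1321)
722^8 = (722^4)^2 ≡ 884^2 = 781456 ≡ 745 (mod 1321)
722^10 = 722^8 · 722^2 ≡ 745 · 810 ≡ 1074 (mod 1321).
So s = 1074; s⁻¹ ≡ 722 (mod 1321).
m = c₂ · s⁻¹ mod 1321 = 1192 · 722 mod 1321 = 653.

653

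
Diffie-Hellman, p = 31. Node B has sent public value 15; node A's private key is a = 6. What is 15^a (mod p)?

16

Shared key K = 15^6 mod 31.
15^1 ≡ 15 (mod 31)
15^2 = (15^1)^2 ≡ 15^2 = 225 ≡ 8 (mod 31)
15^4 = (15^2)^2 ≡ 8^2 = 64 ≡ 2 (mod 31)
15^6 = 15^4 · 15^2 ≡ 2 · 8 ≡ 16 (mod 31).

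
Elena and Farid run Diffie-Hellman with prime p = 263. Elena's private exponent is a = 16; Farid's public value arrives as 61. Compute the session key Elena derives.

233

Shared key K = 61^16 mod 263.
61^1 ≡ 61 (mod 263)
61^2 = (61^1)^2 ≡ 61^2 = 3721 ≡ 39 (mod 263)
61^4 = (61^2)^2 ≡ 39^2 = 1521 ≡ 206 (mod 263)
61^8 = (61^4)^2 ≡ 206^2 = 42436 ≡ 93 (mod 263)
61^16 = (61^8)^2 ≡ 93^2 = 8649 ≡ 233 (mod 263)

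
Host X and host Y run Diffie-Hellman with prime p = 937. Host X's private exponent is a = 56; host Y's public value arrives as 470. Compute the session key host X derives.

244

Shared key K = 470^56 mod 937.
470^1 ≡ 470 (mod 937)
470^2 = (470^1)^2 ≡ 470^2 = 220900 ≡ 705 (mod 937)
470^4 = (470^2)^2 ≡ 705^2 = 497025 ≡ 415 (mod 937)
470^8 = (470^4)^2 ≡ 415^2 = 172225 ≡ 754 (mod 937)
470^16 = (470^8)^2 ≡ 754^2 = 568516 ≡ 694 (mod 937)
470^32 = (470^16)^2 ≡ 694^2 = 481636 ≡ 18 (mod 937)
470^56 = 470^32 · 470^16 · 470^8 ≡ 18 · 694 · 754 ≡ 244 (mod 937).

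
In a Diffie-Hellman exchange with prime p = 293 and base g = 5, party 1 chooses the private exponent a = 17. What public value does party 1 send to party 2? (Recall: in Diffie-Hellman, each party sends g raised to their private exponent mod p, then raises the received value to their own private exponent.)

Public value = 5^17 (mod 293).
5^1 ≡ 5 (mod 293)
5^2 = (5^1)^2 ≡ 5^2 = 25 ≡ 25 (mod 293)
5^4 = (5^2)^2 ≡ 25^2 = 625 ≡ 39 (mod 293)
5^8 = (5^4)^2 ≡ 39^2 = 1521 ≡ 56 (mod 293)
5^16 = (5^8)^2 ≡ 56^2 = 3136 ≡ 206 (mod 293)
5^17 = 5^16 · 5^1 ≡ 206 · 5 ≡ 151 (mod 293).

151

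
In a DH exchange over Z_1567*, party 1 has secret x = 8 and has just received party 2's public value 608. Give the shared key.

1156

Shared key K = 608^8 mod 1567.
608^1 ≡ 608 (mod 1567)
608^2 = (608^1)^2 ≡ 608^2 = 369664 ≡ 1419 (mod 1567)
608^4 = (608^2)^2 ≡ 1419^2 = 2013561 ≡ 1533 (mod 1567)
608^8 = (608^4)^2 ≡ 1533^2 = 2350089 ≡ 1156 (mod 1567)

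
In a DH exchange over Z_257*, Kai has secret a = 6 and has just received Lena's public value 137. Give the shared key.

255

Shared key K = 137^6 mod 257.
137^1 ≡ 137 (mod 257)
137^2 = (137^1)^2 ≡ 137^2 = 18769 ≡ 8 (mod 257)
137^4 = (137^2)^2 ≡ 8^2 = 64 ≡ 64 (mod 257)
137^6 = 137^4 · 137^2 ≡ 64 · 8 ≡ 255 (mod 257).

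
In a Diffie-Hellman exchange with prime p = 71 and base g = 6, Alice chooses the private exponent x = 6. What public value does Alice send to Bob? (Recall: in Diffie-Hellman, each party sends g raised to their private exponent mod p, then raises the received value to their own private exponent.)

9

Public value = 6^6 (mod 71).
6^1 ≡ 6 (mod 71)
6^2 = (6^1)^2 ≡ 6^2 = 36 ≡ 36 (mod 71)
6^4 = (6^2)^2 ≡ 36^2 = 1296 ≡ 18 (mod 71)
6^6 = 6^4 · 6^2 ≡ 18 · 36 ≡ 9 (mod 71).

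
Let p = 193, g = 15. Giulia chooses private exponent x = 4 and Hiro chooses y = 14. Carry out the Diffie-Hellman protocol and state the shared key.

12

Hiro sends B = g^y mod p = 15^14 mod 193.
15^1 ≡ 15 (mod 193)
15^2 = (15^1)^2 ≡ 15^2 = 225 ≡ 32 (mod 193)
15^4 = (15^2)^2 ≡ 32^2 = 1024 ≡ 59 (mod 193)
15^8 = (15^4)^2 ≡ 59^2 = 3481 ≡ 7 (mod 193)
15^14 = 15^8 · 15^4 · 15^2 ≡ 7 · 59 · 32 ≡ 92 (mod 193).
So B = 92. Giulia then computes K = B^x mod p = 92^4 mod 193.
92^1 ≡ 92 (mod 193)
92^2 = (92^1)^2 ≡ 92^2 = 8464 ≡ 165 (mod 193)
92^4 = (92^2)^2 ≡ 165^2 = 27225 ≡ 12 (mod 193)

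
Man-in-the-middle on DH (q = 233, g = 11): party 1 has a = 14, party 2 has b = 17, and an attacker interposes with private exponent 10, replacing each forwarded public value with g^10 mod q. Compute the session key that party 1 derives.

58

Party 1 receives an attacker's public value M = 11^10 mod 233 instead of the honest one.
11^1 ≡ 11 (mod 233)
11^2 = (11^1)^2 ≡ 11^2 = 121 ≡ 121 (mod 233)
11^4 = (11^2)^2 ≡ 121^2 = 14641 ≡ 195 (mod 233)
11^8 = (11^4)^2 ≡ 195^2 = 38025 ≡ 46 (mod 233)
11^10 = 11^8 · 11^2 ≡ 46 · 121 ≡ 207 (mod 233).
So M = 207. Party 1 computes K = M^14 mod 233.
207^1 ≡ 207 (mod 233)
207^2 = (207^1)^2 ≡ 207^2 = 42849 ≡ 210 (mod 233)
207^4 = (207^2)^2 ≡ 210^2 = 44100 ≡ 63 (mod 233)
207^8 = (207^4)^2 ≡ 63^2 = 3969 ≡ 8 (mod 233)
207^14 = 207^8 · 207^4 · 207^2 ≡ 8 · 63 · 210 ≡ 58 (mod 233).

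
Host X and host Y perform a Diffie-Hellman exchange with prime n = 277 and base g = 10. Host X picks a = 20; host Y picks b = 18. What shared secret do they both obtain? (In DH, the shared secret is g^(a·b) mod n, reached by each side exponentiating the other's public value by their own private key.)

27

Host X sends A = g^a mod n = 10^20 mod 277.
10^1 ≡ 10 (mod 277)
10^2 = (10^1)^2 ≡ 10^2 = 100 ≡ 100 (mod 277)
10^4 = (10^2)^2 ≡ 100^2 = 10000 ≡ 28 (mod 277)
10^8 = (10^4)^2 ≡ 28^2 = 784 ≡ 230 (mod 277)
10^16 = (10^8)^2 ≡ 230^2 = 52900 ≡ 270 (mod 277)
10^20 = 10^16 · 10^4 ≡ 270 · 28 ≡ 81 (mod 277).
So A = 81. Host Y then computes K = A^b mod n = 81^18 mod 277.
81^1 ≡ 81 (mod 277)
81^2 = (81^1)^2 ≡ 81^2 = 6561 ≡ 190 (mod 277)
81^4 = (81^2)^2 ≡ 190^2 = 36100 ≡ 90 (mod 277)
81^8 = (81^4)^2 ≡ 90^2 = 8100 ≡ 67 (mod 277)
81^16 = (81^8)^2 ≡ 67^2 = 4489 ≡ 57 (mod 277)
81^18 = 81^16 · 81^2 ≡ 57 · 190 ≡ 27 (mod 277).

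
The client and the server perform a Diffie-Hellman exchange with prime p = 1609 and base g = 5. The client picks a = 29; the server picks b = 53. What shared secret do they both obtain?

The server sends B = g^b mod p = 5^53 mod 1609.
5^1 ≡ 5 (mod 1609)
5^2 = (5^1)^2 ≡ 5^2 = 25 ≡ 25 (mod 1609)
5^4 = (5^2)^2 ≡ 25^2 = 625 ≡ 625 (mod 1609)
5^8 = (5^4)^2 ≡ 625^2 = 390625 ≡ 1247 (mod 1609)
5^16 = (5^8)^2 ≡ 1247^2 = 1555009 ≡ 715 (mod 1609)
5^32 = (5^16)^2 ≡ 715^2 = 511225 ≡ 1172 (mod 1609)
5^53 = 5^32 · 5^16 · 5^4 · 5^1 ≡ 1172 · 715 · 625 · 5 ≡ 1384 (mod 1609).
So B = 1384. The client then computes K = B^a mod p = 1384^29 mod 1609.
1384^1 ≡ 1384 (mod 1609)
1384^2 = (1384^1)^2 ≡ 1384^2 = 1915456 ≡ 746 (mod 1609)
1384^4 = (1384^2)^2 ≡ 746^2 = 556516 ≡ 1411 (mod 1609)
1384^8 = (1384^4)^2 ≡ 1411^2 = 1990921 ≡ 588 (mod 1609)
1384^16 = (1384^8)^2 ≡ 588^2 = 345744 ≡ 1418 (mod 1609)
1384^29 = 1384^16 · 1384^8 · 1384^4 · 1384^1 ≡ 1418 · 588 · 1411 · 1384 ≡ 865 (mod 1609).

865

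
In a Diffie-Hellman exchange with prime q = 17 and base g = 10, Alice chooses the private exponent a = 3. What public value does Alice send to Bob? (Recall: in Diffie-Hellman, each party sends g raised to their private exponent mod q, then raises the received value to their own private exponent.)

Public value = 10^3 (mod 17).
10^1 ≡ 10 (mod 17)
10^2 = (10^1)^2 ≡ 10^2 = 100 ≡ 15 (mod 17)
10^3 = 10^2 · 10^1 ≡ 15 · 10 ≡ 14 (mod 17).

14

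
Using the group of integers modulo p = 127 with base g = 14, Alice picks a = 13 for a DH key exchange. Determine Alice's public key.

Public value = 14^13 mod 127.
14^1 ≡ 14 (mod 127)
14^2 = (14^1)^2 ≡ 14^2 = 196 ≡ 69 (mod 127)
14^4 = (14^2)^2 ≡ 69^2 = 4761 ≡ 62 (mod 127)
14^8 = (14^4)^2 ≡ 62^2 = 3844 ≡ 34 (mod 127)
14^13 = 14^8 · 14^4 · 14^1 ≡ 34 · 62 · 14 ≡ 48 (mod 127).

48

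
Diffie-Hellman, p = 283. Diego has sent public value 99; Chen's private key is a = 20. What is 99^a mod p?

138

Shared key K = 99^20 mod 283.
99^1 ≡ 99 (mod 283)
99^2 = (99^1)^2 ≡ 99^2 = 9801 ≡ 179 (mod 283)
99^4 = (99^2)^2 ≡ 179^2 = 32041 ≡ 62 (mod 283)
99^8 = (99^4)^2 ≡ 62^2 = 3844 ≡ 165 (mod 283)
99^16 = (99^8)^2 ≡ 165^2 = 27225 ≡ 57 (mod 283)
99^20 = 99^16 · 99^4 ≡ 57 · 62 ≡ 138 (mod 283).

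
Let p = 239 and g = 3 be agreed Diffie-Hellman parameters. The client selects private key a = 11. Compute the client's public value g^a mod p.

Public value = 3^11 mod 239.
3^1 ≡ 3 (mod 239)
3^2 = (3^1)^2 ≡ 3^2 = 9 ≡ 9 (mod 239)
3^4 = (3^2)^2 ≡ 9^2 = 81 ≡ 81 (mod 239)
3^8 = (3^4)^2 ≡ 81^2 = 6561 ≡ 108 (mod 239)
3^11 = 3^8 · 3^2 · 3^1 ≡ 108 · 9 · 3 ≡ 48 (mod 239).

48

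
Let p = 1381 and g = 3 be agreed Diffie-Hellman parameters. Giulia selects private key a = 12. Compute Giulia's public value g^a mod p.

1137

Public value = 3^12 mod 1381.
3^1 ≡ 3 (mod 1381)
3^2 = (3^1)^2 ≡ 3^2 = 9 ≡ 9 (mod 1381)
3^4 = (3^2)^2 ≡ 9^2 = 81 ≡ 81 (mod 1381)
3^8 = (3^4)^2 ≡ 81^2 = 6561 ≡ 1037 (mod 1381)
3^12 = 3^8 · 3^4 ≡ 1037 · 81 ≡ 1137 (mod 1381).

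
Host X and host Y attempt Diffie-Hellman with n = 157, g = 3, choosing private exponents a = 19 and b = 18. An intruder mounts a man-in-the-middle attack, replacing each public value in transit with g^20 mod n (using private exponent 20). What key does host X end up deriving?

Host X receives an intruder's public value M = 3^20 mod 157 instead of the honest one.
3^1 ≡ 3 (mod 157)
3^2 = (3^1)^2 ≡ 3^2 = 9 ≡ 9 (mod 157)
3^4 = (3^2)^2 ≡ 9^2 = 81 ≡ 81 (mod 157)
3^8 = (3^4)^2 ≡ 81^2 = 6561 ≡ 124 (mod 157)
3^16 = (3^8)^2 ≡ 124^2 = 15376 ≡ 147 (mod 157)
3^20 = 3^16 · 3^4 ≡ 147 · 81 ≡ 132 (mod 157).
So M = 132. Host X computes K = M^19 mod 157.
132^1 ≡ 132 (mod 157)
132^2 = (132^1)^2 ≡ 132^2 = 17424 ≡ 154 (mod 157)
132^4 = (132^2)^2 ≡ 154^2 = 23716 ≡ 9 (mod 157)
132^8 = (132^4)^2 ≡ 9^2 = 81 ≡ 81 (mod 157)
132^16 = (132^8)^2 ≡ 81^2 = 6561 ≡ 124 (mod 157)
132^19 = 132^16 · 132^2 · 132^1 ≡ 124 · 154 · 132 ≡ 37 (mod 157).

37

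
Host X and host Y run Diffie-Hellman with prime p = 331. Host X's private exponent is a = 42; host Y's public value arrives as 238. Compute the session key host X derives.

239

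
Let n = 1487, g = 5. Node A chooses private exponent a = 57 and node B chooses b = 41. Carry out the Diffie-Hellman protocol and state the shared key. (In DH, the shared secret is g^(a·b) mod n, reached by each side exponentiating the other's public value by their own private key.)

237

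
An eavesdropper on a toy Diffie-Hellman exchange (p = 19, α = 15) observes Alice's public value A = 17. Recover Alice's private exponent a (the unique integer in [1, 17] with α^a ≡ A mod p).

14

Try successive powers of 15 modulo 19:
15^1 ≡ 15
15^2 ≡ 16
15^3 ≡ 12
15^4 ≡ 9
15^5 ≡ 2
15^6 ≡ 11
15^7 ≡ 13
15^8 ≡ 5
15^9 ≡ 18
15^10 ≡ 4
15^11 ≡ 3
15^12 ≡ 7
15^13 ≡ 10
15^14 ≡ 17
Found: a = 14.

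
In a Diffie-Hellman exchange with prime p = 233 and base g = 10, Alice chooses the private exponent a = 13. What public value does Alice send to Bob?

145

Public value = 10^13 (mod 233).
10^1 ≡ 10 (mod 233)
10^2 = (10^1)^2 ≡ 10^2 = 100 ≡ 100 (mod 233)
10^4 = (10^2)^2 ≡ 100^2 = 10000 ≡ 214 (mod 233)
10^8 = (10^4)^2 ≡ 214^2 = 45796 ≡ 128 (mod 233)
10^13 = 10^8 · 10^4 · 10^1 ≡ 128 · 214 · 10 ≡ 145 (mod 233).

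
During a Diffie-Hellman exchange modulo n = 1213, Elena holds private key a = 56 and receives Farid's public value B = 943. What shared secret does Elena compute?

1046

Shared key K = 943^56 mod 1213.
943^1 ≡ 943 (mod 1213)
943^2 = (943^1)^2 ≡ 943^2 = 889249 ≡ 120 (mod 1213)
943^4 = (943^2)^2 ≡ 120^2 = 14400 ≡ 1057 (mod 1213)
943^8 = (943^4)^2 ≡ 1057^2 = 1117249 ≡ 76 (mod 1213)
943^16 = (943^8)^2 ≡ 76^2 = 5776 ≡ 924 (mod 1213)
943^32 = (943^16)^2 ≡ 924^2 = 853776 ≡ 1037 (mod 1213)
943^56 = 943^32 · 943^16 · 943^8 ≡ 1037 · 924 · 76 ≡ 1046 (mod 1213).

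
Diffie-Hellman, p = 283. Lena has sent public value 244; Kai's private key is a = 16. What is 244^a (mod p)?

Shared key K = 244^16 mod 283.
244^1 ≡ 244 (mod 283)
244^2 = (244^1)^2 ≡ 244^2 = 59536 ≡ 106 (mod 283)
244^4 = (244^2)^2 ≡ 106^2 = 11236 ≡ 199 (mod 283)
244^8 = (244^4)^2 ≡ 199^2 = 39601 ≡ 264 (mod 283)
244^16 = (244^8)^2 ≡ 264^2 = 69696 ≡ 78 (mod 283)

78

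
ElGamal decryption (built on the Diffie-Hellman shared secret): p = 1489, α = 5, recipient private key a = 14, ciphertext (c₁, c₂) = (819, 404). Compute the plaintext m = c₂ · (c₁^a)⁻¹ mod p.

469

Shared mask s = c₁^a mod p = 819^14 mod 1489.
819^1 ≡ 819 (mod 1489)
819^2 = (819^1)^2 ≡ 819^2 = 670761 ≡ 711 (mod 1489)
819^4 = (819^2)^2 ≡ 711^2 = 505521 ≡ 750 (mod 1489)
819^8 = (819^4)^2 ≡ 750^2 = 562500 ≡ 1147 (mod 1489)
819^14 = 819^8 · 819^4 · 819^2 ≡ 1147 · 750 · 711 ≡ 1220 (mod 1489).
So s = 1220; s⁻¹ ≡ 941 (mod 1489).
m = c₂ · s⁻¹ mod 1489 = 404 · 941 mod 1489 = 469.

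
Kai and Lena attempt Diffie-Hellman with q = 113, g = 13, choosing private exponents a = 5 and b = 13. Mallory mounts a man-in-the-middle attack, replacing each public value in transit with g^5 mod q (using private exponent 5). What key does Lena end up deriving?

22

Lena receives Mallory's public value M = 13^5 mod 113 instead of the honest one.
13^1 ≡ 13 (mod 113)
13^2 = (13^1)^2 ≡ 13^2 = 169 ≡ 56 (mod 113)
13^4 = (13^2)^2 ≡ 56^2 = 3136 ≡ 85 (mod 113)
13^5 = 13^4 · 13^1 ≡ 85 · 13 ≡ 88 (mod 113).
So M = 88. Lena computes K = M^13 mod 113.
88^1 ≡ 88 (mod 113)
88^2 = (88^1)^2 ≡ 88^2 = 7744 ≡ 60 (mod 113)
88^4 = (88^2)^2 ≡ 60^2 = 3600 ≡ 97 (mod 113)
88^8 = (88^4)^2 ≡ 97^2 = 9409 ≡ 30 (mod 113)
88^13 = 88^8 · 88^4 · 88^1 ≡ 30 · 97 · 88 ≡ 22 (mod 113).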